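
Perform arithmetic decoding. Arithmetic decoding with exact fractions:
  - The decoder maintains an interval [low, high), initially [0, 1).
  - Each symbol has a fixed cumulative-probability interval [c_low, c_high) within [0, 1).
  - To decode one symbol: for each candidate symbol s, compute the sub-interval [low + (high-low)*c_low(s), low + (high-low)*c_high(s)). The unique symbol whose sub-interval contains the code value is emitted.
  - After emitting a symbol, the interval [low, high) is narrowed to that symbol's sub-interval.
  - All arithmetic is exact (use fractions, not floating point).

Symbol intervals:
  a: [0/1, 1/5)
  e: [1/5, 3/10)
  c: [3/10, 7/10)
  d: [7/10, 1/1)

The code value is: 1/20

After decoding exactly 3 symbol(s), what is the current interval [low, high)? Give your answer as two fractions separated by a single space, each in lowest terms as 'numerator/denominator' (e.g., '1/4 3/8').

Step 1: interval [0/1, 1/1), width = 1/1 - 0/1 = 1/1
  'a': [0/1 + 1/1*0/1, 0/1 + 1/1*1/5) = [0/1, 1/5) <- contains code 1/20
  'e': [0/1 + 1/1*1/5, 0/1 + 1/1*3/10) = [1/5, 3/10)
  'c': [0/1 + 1/1*3/10, 0/1 + 1/1*7/10) = [3/10, 7/10)
  'd': [0/1 + 1/1*7/10, 0/1 + 1/1*1/1) = [7/10, 1/1)
  emit 'a', narrow to [0/1, 1/5)
Step 2: interval [0/1, 1/5), width = 1/5 - 0/1 = 1/5
  'a': [0/1 + 1/5*0/1, 0/1 + 1/5*1/5) = [0/1, 1/25)
  'e': [0/1 + 1/5*1/5, 0/1 + 1/5*3/10) = [1/25, 3/50) <- contains code 1/20
  'c': [0/1 + 1/5*3/10, 0/1 + 1/5*7/10) = [3/50, 7/50)
  'd': [0/1 + 1/5*7/10, 0/1 + 1/5*1/1) = [7/50, 1/5)
  emit 'e', narrow to [1/25, 3/50)
Step 3: interval [1/25, 3/50), width = 3/50 - 1/25 = 1/50
  'a': [1/25 + 1/50*0/1, 1/25 + 1/50*1/5) = [1/25, 11/250)
  'e': [1/25 + 1/50*1/5, 1/25 + 1/50*3/10) = [11/250, 23/500)
  'c': [1/25 + 1/50*3/10, 1/25 + 1/50*7/10) = [23/500, 27/500) <- contains code 1/20
  'd': [1/25 + 1/50*7/10, 1/25 + 1/50*1/1) = [27/500, 3/50)
  emit 'c', narrow to [23/500, 27/500)

Answer: 23/500 27/500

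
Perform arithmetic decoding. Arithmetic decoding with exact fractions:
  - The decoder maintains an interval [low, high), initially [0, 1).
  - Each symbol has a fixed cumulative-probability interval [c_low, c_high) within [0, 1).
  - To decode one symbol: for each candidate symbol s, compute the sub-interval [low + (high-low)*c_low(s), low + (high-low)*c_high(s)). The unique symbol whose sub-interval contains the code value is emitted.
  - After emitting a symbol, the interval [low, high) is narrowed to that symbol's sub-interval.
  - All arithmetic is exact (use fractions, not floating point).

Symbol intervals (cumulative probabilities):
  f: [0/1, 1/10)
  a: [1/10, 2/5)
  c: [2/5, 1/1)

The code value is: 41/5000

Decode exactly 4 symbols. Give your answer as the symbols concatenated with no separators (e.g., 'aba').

Answer: ffcc

Derivation:
Step 1: interval [0/1, 1/1), width = 1/1 - 0/1 = 1/1
  'f': [0/1 + 1/1*0/1, 0/1 + 1/1*1/10) = [0/1, 1/10) <- contains code 41/5000
  'a': [0/1 + 1/1*1/10, 0/1 + 1/1*2/5) = [1/10, 2/5)
  'c': [0/1 + 1/1*2/5, 0/1 + 1/1*1/1) = [2/5, 1/1)
  emit 'f', narrow to [0/1, 1/10)
Step 2: interval [0/1, 1/10), width = 1/10 - 0/1 = 1/10
  'f': [0/1 + 1/10*0/1, 0/1 + 1/10*1/10) = [0/1, 1/100) <- contains code 41/5000
  'a': [0/1 + 1/10*1/10, 0/1 + 1/10*2/5) = [1/100, 1/25)
  'c': [0/1 + 1/10*2/5, 0/1 + 1/10*1/1) = [1/25, 1/10)
  emit 'f', narrow to [0/1, 1/100)
Step 3: interval [0/1, 1/100), width = 1/100 - 0/1 = 1/100
  'f': [0/1 + 1/100*0/1, 0/1 + 1/100*1/10) = [0/1, 1/1000)
  'a': [0/1 + 1/100*1/10, 0/1 + 1/100*2/5) = [1/1000, 1/250)
  'c': [0/1 + 1/100*2/5, 0/1 + 1/100*1/1) = [1/250, 1/100) <- contains code 41/5000
  emit 'c', narrow to [1/250, 1/100)
Step 4: interval [1/250, 1/100), width = 1/100 - 1/250 = 3/500
  'f': [1/250 + 3/500*0/1, 1/250 + 3/500*1/10) = [1/250, 23/5000)
  'a': [1/250 + 3/500*1/10, 1/250 + 3/500*2/5) = [23/5000, 4/625)
  'c': [1/250 + 3/500*2/5, 1/250 + 3/500*1/1) = [4/625, 1/100) <- contains code 41/5000
  emit 'c', narrow to [4/625, 1/100)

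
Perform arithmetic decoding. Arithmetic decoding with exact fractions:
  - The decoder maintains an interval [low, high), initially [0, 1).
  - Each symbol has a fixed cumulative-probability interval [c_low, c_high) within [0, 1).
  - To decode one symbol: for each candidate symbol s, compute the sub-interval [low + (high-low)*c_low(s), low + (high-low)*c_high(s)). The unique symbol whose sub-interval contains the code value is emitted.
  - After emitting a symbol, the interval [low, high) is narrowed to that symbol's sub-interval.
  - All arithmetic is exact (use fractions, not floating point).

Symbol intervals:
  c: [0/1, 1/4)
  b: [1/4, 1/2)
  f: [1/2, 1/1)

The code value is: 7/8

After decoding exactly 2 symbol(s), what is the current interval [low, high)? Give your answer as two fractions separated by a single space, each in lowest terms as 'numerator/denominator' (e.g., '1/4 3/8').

Step 1: interval [0/1, 1/1), width = 1/1 - 0/1 = 1/1
  'c': [0/1 + 1/1*0/1, 0/1 + 1/1*1/4) = [0/1, 1/4)
  'b': [0/1 + 1/1*1/4, 0/1 + 1/1*1/2) = [1/4, 1/2)
  'f': [0/1 + 1/1*1/2, 0/1 + 1/1*1/1) = [1/2, 1/1) <- contains code 7/8
  emit 'f', narrow to [1/2, 1/1)
Step 2: interval [1/2, 1/1), width = 1/1 - 1/2 = 1/2
  'c': [1/2 + 1/2*0/1, 1/2 + 1/2*1/4) = [1/2, 5/8)
  'b': [1/2 + 1/2*1/4, 1/2 + 1/2*1/2) = [5/8, 3/4)
  'f': [1/2 + 1/2*1/2, 1/2 + 1/2*1/1) = [3/4, 1/1) <- contains code 7/8
  emit 'f', narrow to [3/4, 1/1)

Answer: 3/4 1/1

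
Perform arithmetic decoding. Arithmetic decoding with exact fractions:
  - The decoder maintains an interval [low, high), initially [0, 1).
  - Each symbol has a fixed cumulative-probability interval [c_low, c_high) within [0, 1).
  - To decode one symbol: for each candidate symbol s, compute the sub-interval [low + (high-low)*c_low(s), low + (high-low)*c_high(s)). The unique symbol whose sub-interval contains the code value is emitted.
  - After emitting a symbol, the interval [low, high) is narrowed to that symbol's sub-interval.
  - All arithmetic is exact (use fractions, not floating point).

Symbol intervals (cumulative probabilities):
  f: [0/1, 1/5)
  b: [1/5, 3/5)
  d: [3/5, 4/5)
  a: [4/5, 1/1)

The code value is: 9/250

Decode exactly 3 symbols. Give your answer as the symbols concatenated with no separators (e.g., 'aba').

Step 1: interval [0/1, 1/1), width = 1/1 - 0/1 = 1/1
  'f': [0/1 + 1/1*0/1, 0/1 + 1/1*1/5) = [0/1, 1/5) <- contains code 9/250
  'b': [0/1 + 1/1*1/5, 0/1 + 1/1*3/5) = [1/5, 3/5)
  'd': [0/1 + 1/1*3/5, 0/1 + 1/1*4/5) = [3/5, 4/5)
  'a': [0/1 + 1/1*4/5, 0/1 + 1/1*1/1) = [4/5, 1/1)
  emit 'f', narrow to [0/1, 1/5)
Step 2: interval [0/1, 1/5), width = 1/5 - 0/1 = 1/5
  'f': [0/1 + 1/5*0/1, 0/1 + 1/5*1/5) = [0/1, 1/25) <- contains code 9/250
  'b': [0/1 + 1/5*1/5, 0/1 + 1/5*3/5) = [1/25, 3/25)
  'd': [0/1 + 1/5*3/5, 0/1 + 1/5*4/5) = [3/25, 4/25)
  'a': [0/1 + 1/5*4/5, 0/1 + 1/5*1/1) = [4/25, 1/5)
  emit 'f', narrow to [0/1, 1/25)
Step 3: interval [0/1, 1/25), width = 1/25 - 0/1 = 1/25
  'f': [0/1 + 1/25*0/1, 0/1 + 1/25*1/5) = [0/1, 1/125)
  'b': [0/1 + 1/25*1/5, 0/1 + 1/25*3/5) = [1/125, 3/125)
  'd': [0/1 + 1/25*3/5, 0/1 + 1/25*4/5) = [3/125, 4/125)
  'a': [0/1 + 1/25*4/5, 0/1 + 1/25*1/1) = [4/125, 1/25) <- contains code 9/250
  emit 'a', narrow to [4/125, 1/25)

Answer: ffa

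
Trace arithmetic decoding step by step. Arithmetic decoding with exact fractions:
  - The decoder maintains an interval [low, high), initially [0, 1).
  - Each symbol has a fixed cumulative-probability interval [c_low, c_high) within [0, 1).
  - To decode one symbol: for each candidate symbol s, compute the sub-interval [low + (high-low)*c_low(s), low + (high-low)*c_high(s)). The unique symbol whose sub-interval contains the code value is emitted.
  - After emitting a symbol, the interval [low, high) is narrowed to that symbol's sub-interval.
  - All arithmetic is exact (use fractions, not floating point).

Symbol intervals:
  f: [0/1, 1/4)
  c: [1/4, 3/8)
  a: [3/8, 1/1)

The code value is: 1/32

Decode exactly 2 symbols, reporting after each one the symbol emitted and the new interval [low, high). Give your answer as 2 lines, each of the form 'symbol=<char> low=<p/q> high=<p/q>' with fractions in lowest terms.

Answer: symbol=f low=0/1 high=1/4
symbol=f low=0/1 high=1/16

Derivation:
Step 1: interval [0/1, 1/1), width = 1/1 - 0/1 = 1/1
  'f': [0/1 + 1/1*0/1, 0/1 + 1/1*1/4) = [0/1, 1/4) <- contains code 1/32
  'c': [0/1 + 1/1*1/4, 0/1 + 1/1*3/8) = [1/4, 3/8)
  'a': [0/1 + 1/1*3/8, 0/1 + 1/1*1/1) = [3/8, 1/1)
  emit 'f', narrow to [0/1, 1/4)
Step 2: interval [0/1, 1/4), width = 1/4 - 0/1 = 1/4
  'f': [0/1 + 1/4*0/1, 0/1 + 1/4*1/4) = [0/1, 1/16) <- contains code 1/32
  'c': [0/1 + 1/4*1/4, 0/1 + 1/4*3/8) = [1/16, 3/32)
  'a': [0/1 + 1/4*3/8, 0/1 + 1/4*1/1) = [3/32, 1/4)
  emit 'f', narrow to [0/1, 1/16)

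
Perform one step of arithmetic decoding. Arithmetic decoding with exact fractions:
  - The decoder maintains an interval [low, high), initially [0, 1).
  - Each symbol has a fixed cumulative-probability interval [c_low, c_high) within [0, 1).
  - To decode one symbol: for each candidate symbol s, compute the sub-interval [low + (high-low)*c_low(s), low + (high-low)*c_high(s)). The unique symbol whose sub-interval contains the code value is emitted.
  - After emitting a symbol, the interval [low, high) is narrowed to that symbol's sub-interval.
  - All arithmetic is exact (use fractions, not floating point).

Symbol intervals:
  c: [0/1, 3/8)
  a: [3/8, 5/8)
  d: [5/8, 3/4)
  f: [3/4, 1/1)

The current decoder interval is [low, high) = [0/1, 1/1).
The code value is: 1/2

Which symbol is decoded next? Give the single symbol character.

Answer: a

Derivation:
Interval width = high − low = 1/1 − 0/1 = 1/1
Scaled code = (code − low) / width = (1/2 − 0/1) / 1/1 = 1/2
  c: [0/1, 3/8) 
  a: [3/8, 5/8) ← scaled code falls here ✓
  d: [5/8, 3/4) 
  f: [3/4, 1/1) 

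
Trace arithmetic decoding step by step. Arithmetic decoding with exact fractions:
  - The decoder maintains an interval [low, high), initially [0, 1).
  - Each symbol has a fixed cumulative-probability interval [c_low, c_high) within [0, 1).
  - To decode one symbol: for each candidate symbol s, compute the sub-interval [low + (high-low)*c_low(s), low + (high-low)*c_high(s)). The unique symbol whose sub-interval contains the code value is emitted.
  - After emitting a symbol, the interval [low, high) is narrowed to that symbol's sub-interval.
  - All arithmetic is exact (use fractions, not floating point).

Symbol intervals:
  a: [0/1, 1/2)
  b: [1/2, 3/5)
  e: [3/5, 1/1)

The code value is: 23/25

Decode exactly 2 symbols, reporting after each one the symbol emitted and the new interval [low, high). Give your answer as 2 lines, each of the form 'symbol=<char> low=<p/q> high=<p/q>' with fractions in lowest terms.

Answer: symbol=e low=3/5 high=1/1
symbol=e low=21/25 high=1/1

Derivation:
Step 1: interval [0/1, 1/1), width = 1/1 - 0/1 = 1/1
  'a': [0/1 + 1/1*0/1, 0/1 + 1/1*1/2) = [0/1, 1/2)
  'b': [0/1 + 1/1*1/2, 0/1 + 1/1*3/5) = [1/2, 3/5)
  'e': [0/1 + 1/1*3/5, 0/1 + 1/1*1/1) = [3/5, 1/1) <- contains code 23/25
  emit 'e', narrow to [3/5, 1/1)
Step 2: interval [3/5, 1/1), width = 1/1 - 3/5 = 2/5
  'a': [3/5 + 2/5*0/1, 3/5 + 2/5*1/2) = [3/5, 4/5)
  'b': [3/5 + 2/5*1/2, 3/5 + 2/5*3/5) = [4/5, 21/25)
  'e': [3/5 + 2/5*3/5, 3/5 + 2/5*1/1) = [21/25, 1/1) <- contains code 23/25
  emit 'e', narrow to [21/25, 1/1)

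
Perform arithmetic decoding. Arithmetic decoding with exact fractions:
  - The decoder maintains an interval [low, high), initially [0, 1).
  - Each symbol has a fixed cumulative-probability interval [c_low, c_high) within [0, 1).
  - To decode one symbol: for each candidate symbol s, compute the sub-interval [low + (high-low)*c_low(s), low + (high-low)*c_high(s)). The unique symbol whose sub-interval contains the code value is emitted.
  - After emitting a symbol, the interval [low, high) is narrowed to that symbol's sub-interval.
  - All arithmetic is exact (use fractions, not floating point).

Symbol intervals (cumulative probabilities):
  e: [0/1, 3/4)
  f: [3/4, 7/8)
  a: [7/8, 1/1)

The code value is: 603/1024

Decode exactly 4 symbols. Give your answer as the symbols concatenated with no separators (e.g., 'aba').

Answer: efee

Derivation:
Step 1: interval [0/1, 1/1), width = 1/1 - 0/1 = 1/1
  'e': [0/1 + 1/1*0/1, 0/1 + 1/1*3/4) = [0/1, 3/4) <- contains code 603/1024
  'f': [0/1 + 1/1*3/4, 0/1 + 1/1*7/8) = [3/4, 7/8)
  'a': [0/1 + 1/1*7/8, 0/1 + 1/1*1/1) = [7/8, 1/1)
  emit 'e', narrow to [0/1, 3/4)
Step 2: interval [0/1, 3/4), width = 3/4 - 0/1 = 3/4
  'e': [0/1 + 3/4*0/1, 0/1 + 3/4*3/4) = [0/1, 9/16)
  'f': [0/1 + 3/4*3/4, 0/1 + 3/4*7/8) = [9/16, 21/32) <- contains code 603/1024
  'a': [0/1 + 3/4*7/8, 0/1 + 3/4*1/1) = [21/32, 3/4)
  emit 'f', narrow to [9/16, 21/32)
Step 3: interval [9/16, 21/32), width = 21/32 - 9/16 = 3/32
  'e': [9/16 + 3/32*0/1, 9/16 + 3/32*3/4) = [9/16, 81/128) <- contains code 603/1024
  'f': [9/16 + 3/32*3/4, 9/16 + 3/32*7/8) = [81/128, 165/256)
  'a': [9/16 + 3/32*7/8, 9/16 + 3/32*1/1) = [165/256, 21/32)
  emit 'e', narrow to [9/16, 81/128)
Step 4: interval [9/16, 81/128), width = 81/128 - 9/16 = 9/128
  'e': [9/16 + 9/128*0/1, 9/16 + 9/128*3/4) = [9/16, 315/512) <- contains code 603/1024
  'f': [9/16 + 9/128*3/4, 9/16 + 9/128*7/8) = [315/512, 639/1024)
  'a': [9/16 + 9/128*7/8, 9/16 + 9/128*1/1) = [639/1024, 81/128)
  emit 'e', narrow to [9/16, 315/512)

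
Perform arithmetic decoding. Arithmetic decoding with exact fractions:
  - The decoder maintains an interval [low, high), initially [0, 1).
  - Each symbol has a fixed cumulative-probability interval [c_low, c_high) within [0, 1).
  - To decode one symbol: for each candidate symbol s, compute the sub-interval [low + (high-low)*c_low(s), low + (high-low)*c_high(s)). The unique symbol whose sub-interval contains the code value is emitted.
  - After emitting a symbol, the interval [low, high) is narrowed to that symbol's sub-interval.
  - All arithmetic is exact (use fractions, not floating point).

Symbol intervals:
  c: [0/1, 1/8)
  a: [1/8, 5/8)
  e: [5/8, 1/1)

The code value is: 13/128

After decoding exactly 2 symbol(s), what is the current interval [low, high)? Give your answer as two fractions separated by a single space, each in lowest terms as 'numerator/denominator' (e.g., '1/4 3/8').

Answer: 5/64 1/8

Derivation:
Step 1: interval [0/1, 1/1), width = 1/1 - 0/1 = 1/1
  'c': [0/1 + 1/1*0/1, 0/1 + 1/1*1/8) = [0/1, 1/8) <- contains code 13/128
  'a': [0/1 + 1/1*1/8, 0/1 + 1/1*5/8) = [1/8, 5/8)
  'e': [0/1 + 1/1*5/8, 0/1 + 1/1*1/1) = [5/8, 1/1)
  emit 'c', narrow to [0/1, 1/8)
Step 2: interval [0/1, 1/8), width = 1/8 - 0/1 = 1/8
  'c': [0/1 + 1/8*0/1, 0/1 + 1/8*1/8) = [0/1, 1/64)
  'a': [0/1 + 1/8*1/8, 0/1 + 1/8*5/8) = [1/64, 5/64)
  'e': [0/1 + 1/8*5/8, 0/1 + 1/8*1/1) = [5/64, 1/8) <- contains code 13/128
  emit 'e', narrow to [5/64, 1/8)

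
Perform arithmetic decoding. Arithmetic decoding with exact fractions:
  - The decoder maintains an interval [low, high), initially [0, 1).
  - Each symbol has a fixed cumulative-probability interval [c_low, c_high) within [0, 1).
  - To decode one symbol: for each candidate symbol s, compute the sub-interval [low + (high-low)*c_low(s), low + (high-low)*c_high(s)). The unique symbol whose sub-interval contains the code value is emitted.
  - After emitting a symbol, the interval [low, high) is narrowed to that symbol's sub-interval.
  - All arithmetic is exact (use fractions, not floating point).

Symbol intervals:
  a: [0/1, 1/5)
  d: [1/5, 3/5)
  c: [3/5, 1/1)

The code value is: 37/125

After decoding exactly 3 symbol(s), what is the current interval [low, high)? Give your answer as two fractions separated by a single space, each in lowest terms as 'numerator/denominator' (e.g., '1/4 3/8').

Answer: 7/25 39/125

Derivation:
Step 1: interval [0/1, 1/1), width = 1/1 - 0/1 = 1/1
  'a': [0/1 + 1/1*0/1, 0/1 + 1/1*1/5) = [0/1, 1/5)
  'd': [0/1 + 1/1*1/5, 0/1 + 1/1*3/5) = [1/5, 3/5) <- contains code 37/125
  'c': [0/1 + 1/1*3/5, 0/1 + 1/1*1/1) = [3/5, 1/1)
  emit 'd', narrow to [1/5, 3/5)
Step 2: interval [1/5, 3/5), width = 3/5 - 1/5 = 2/5
  'a': [1/5 + 2/5*0/1, 1/5 + 2/5*1/5) = [1/5, 7/25)
  'd': [1/5 + 2/5*1/5, 1/5 + 2/5*3/5) = [7/25, 11/25) <- contains code 37/125
  'c': [1/5 + 2/5*3/5, 1/5 + 2/5*1/1) = [11/25, 3/5)
  emit 'd', narrow to [7/25, 11/25)
Step 3: interval [7/25, 11/25), width = 11/25 - 7/25 = 4/25
  'a': [7/25 + 4/25*0/1, 7/25 + 4/25*1/5) = [7/25, 39/125) <- contains code 37/125
  'd': [7/25 + 4/25*1/5, 7/25 + 4/25*3/5) = [39/125, 47/125)
  'c': [7/25 + 4/25*3/5, 7/25 + 4/25*1/1) = [47/125, 11/25)
  emit 'a', narrow to [7/25, 39/125)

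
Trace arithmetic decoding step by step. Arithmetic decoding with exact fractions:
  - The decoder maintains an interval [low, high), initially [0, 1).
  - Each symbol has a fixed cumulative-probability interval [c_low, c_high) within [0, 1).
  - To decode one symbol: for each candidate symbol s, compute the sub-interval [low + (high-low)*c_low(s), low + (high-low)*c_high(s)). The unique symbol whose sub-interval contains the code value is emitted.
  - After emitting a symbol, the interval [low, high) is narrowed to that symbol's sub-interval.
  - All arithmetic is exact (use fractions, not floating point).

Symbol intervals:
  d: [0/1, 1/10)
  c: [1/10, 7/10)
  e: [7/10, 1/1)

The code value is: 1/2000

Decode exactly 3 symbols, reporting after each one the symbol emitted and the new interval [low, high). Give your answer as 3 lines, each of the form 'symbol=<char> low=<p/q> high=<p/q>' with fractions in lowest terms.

Step 1: interval [0/1, 1/1), width = 1/1 - 0/1 = 1/1
  'd': [0/1 + 1/1*0/1, 0/1 + 1/1*1/10) = [0/1, 1/10) <- contains code 1/2000
  'c': [0/1 + 1/1*1/10, 0/1 + 1/1*7/10) = [1/10, 7/10)
  'e': [0/1 + 1/1*7/10, 0/1 + 1/1*1/1) = [7/10, 1/1)
  emit 'd', narrow to [0/1, 1/10)
Step 2: interval [0/1, 1/10), width = 1/10 - 0/1 = 1/10
  'd': [0/1 + 1/10*0/1, 0/1 + 1/10*1/10) = [0/1, 1/100) <- contains code 1/2000
  'c': [0/1 + 1/10*1/10, 0/1 + 1/10*7/10) = [1/100, 7/100)
  'e': [0/1 + 1/10*7/10, 0/1 + 1/10*1/1) = [7/100, 1/10)
  emit 'd', narrow to [0/1, 1/100)
Step 3: interval [0/1, 1/100), width = 1/100 - 0/1 = 1/100
  'd': [0/1 + 1/100*0/1, 0/1 + 1/100*1/10) = [0/1, 1/1000) <- contains code 1/2000
  'c': [0/1 + 1/100*1/10, 0/1 + 1/100*7/10) = [1/1000, 7/1000)
  'e': [0/1 + 1/100*7/10, 0/1 + 1/100*1/1) = [7/1000, 1/100)
  emit 'd', narrow to [0/1, 1/1000)

Answer: symbol=d low=0/1 high=1/10
symbol=d low=0/1 high=1/100
symbol=d low=0/1 high=1/1000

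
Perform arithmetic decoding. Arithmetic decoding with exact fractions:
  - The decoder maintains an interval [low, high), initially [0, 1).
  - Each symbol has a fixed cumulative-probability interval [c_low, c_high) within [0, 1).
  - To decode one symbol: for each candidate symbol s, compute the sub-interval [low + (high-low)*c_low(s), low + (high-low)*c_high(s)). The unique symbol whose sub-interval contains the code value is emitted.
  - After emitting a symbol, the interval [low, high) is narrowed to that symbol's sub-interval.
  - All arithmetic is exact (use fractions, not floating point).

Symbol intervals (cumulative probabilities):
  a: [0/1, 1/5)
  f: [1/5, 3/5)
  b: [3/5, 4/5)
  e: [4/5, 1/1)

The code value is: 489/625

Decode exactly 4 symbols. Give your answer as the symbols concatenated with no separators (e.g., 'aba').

Step 1: interval [0/1, 1/1), width = 1/1 - 0/1 = 1/1
  'a': [0/1 + 1/1*0/1, 0/1 + 1/1*1/5) = [0/1, 1/5)
  'f': [0/1 + 1/1*1/5, 0/1 + 1/1*3/5) = [1/5, 3/5)
  'b': [0/1 + 1/1*3/5, 0/1 + 1/1*4/5) = [3/5, 4/5) <- contains code 489/625
  'e': [0/1 + 1/1*4/5, 0/1 + 1/1*1/1) = [4/5, 1/1)
  emit 'b', narrow to [3/5, 4/5)
Step 2: interval [3/5, 4/5), width = 4/5 - 3/5 = 1/5
  'a': [3/5 + 1/5*0/1, 3/5 + 1/5*1/5) = [3/5, 16/25)
  'f': [3/5 + 1/5*1/5, 3/5 + 1/5*3/5) = [16/25, 18/25)
  'b': [3/5 + 1/5*3/5, 3/5 + 1/5*4/5) = [18/25, 19/25)
  'e': [3/5 + 1/5*4/5, 3/5 + 1/5*1/1) = [19/25, 4/5) <- contains code 489/625
  emit 'e', narrow to [19/25, 4/5)
Step 3: interval [19/25, 4/5), width = 4/5 - 19/25 = 1/25
  'a': [19/25 + 1/25*0/1, 19/25 + 1/25*1/5) = [19/25, 96/125)
  'f': [19/25 + 1/25*1/5, 19/25 + 1/25*3/5) = [96/125, 98/125) <- contains code 489/625
  'b': [19/25 + 1/25*3/5, 19/25 + 1/25*4/5) = [98/125, 99/125)
  'e': [19/25 + 1/25*4/5, 19/25 + 1/25*1/1) = [99/125, 4/5)
  emit 'f', narrow to [96/125, 98/125)
Step 4: interval [96/125, 98/125), width = 98/125 - 96/125 = 2/125
  'a': [96/125 + 2/125*0/1, 96/125 + 2/125*1/5) = [96/125, 482/625)
  'f': [96/125 + 2/125*1/5, 96/125 + 2/125*3/5) = [482/625, 486/625)
  'b': [96/125 + 2/125*3/5, 96/125 + 2/125*4/5) = [486/625, 488/625)
  'e': [96/125 + 2/125*4/5, 96/125 + 2/125*1/1) = [488/625, 98/125) <- contains code 489/625
  emit 'e', narrow to [488/625, 98/125)

Answer: befe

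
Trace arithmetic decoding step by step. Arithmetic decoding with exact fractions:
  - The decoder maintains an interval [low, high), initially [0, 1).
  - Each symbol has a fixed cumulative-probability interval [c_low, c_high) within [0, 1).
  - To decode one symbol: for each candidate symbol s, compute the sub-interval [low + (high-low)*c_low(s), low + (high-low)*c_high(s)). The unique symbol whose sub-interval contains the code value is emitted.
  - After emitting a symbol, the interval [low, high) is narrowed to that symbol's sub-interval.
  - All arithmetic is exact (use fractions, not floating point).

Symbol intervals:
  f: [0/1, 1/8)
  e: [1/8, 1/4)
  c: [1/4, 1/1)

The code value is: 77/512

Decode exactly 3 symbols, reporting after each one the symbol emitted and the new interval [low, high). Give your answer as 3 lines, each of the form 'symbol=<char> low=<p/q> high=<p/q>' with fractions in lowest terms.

Step 1: interval [0/1, 1/1), width = 1/1 - 0/1 = 1/1
  'f': [0/1 + 1/1*0/1, 0/1 + 1/1*1/8) = [0/1, 1/8)
  'e': [0/1 + 1/1*1/8, 0/1 + 1/1*1/4) = [1/8, 1/4) <- contains code 77/512
  'c': [0/1 + 1/1*1/4, 0/1 + 1/1*1/1) = [1/4, 1/1)
  emit 'e', narrow to [1/8, 1/4)
Step 2: interval [1/8, 1/4), width = 1/4 - 1/8 = 1/8
  'f': [1/8 + 1/8*0/1, 1/8 + 1/8*1/8) = [1/8, 9/64)
  'e': [1/8 + 1/8*1/8, 1/8 + 1/8*1/4) = [9/64, 5/32) <- contains code 77/512
  'c': [1/8 + 1/8*1/4, 1/8 + 1/8*1/1) = [5/32, 1/4)
  emit 'e', narrow to [9/64, 5/32)
Step 3: interval [9/64, 5/32), width = 5/32 - 9/64 = 1/64
  'f': [9/64 + 1/64*0/1, 9/64 + 1/64*1/8) = [9/64, 73/512)
  'e': [9/64 + 1/64*1/8, 9/64 + 1/64*1/4) = [73/512, 37/256)
  'c': [9/64 + 1/64*1/4, 9/64 + 1/64*1/1) = [37/256, 5/32) <- contains code 77/512
  emit 'c', narrow to [37/256, 5/32)

Answer: symbol=e low=1/8 high=1/4
symbol=e low=9/64 high=5/32
symbol=c low=37/256 high=5/32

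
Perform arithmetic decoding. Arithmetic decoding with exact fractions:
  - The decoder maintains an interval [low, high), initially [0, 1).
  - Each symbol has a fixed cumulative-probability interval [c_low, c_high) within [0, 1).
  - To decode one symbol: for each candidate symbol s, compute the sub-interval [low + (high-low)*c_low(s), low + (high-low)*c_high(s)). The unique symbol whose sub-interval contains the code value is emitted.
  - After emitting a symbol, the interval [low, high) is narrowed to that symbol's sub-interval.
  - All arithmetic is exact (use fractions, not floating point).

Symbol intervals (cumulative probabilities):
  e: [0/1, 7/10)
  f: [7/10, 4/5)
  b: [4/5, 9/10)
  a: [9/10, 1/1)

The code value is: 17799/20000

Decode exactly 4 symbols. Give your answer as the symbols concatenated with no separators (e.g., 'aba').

Answer: bbaa

Derivation:
Step 1: interval [0/1, 1/1), width = 1/1 - 0/1 = 1/1
  'e': [0/1 + 1/1*0/1, 0/1 + 1/1*7/10) = [0/1, 7/10)
  'f': [0/1 + 1/1*7/10, 0/1 + 1/1*4/5) = [7/10, 4/5)
  'b': [0/1 + 1/1*4/5, 0/1 + 1/1*9/10) = [4/5, 9/10) <- contains code 17799/20000
  'a': [0/1 + 1/1*9/10, 0/1 + 1/1*1/1) = [9/10, 1/1)
  emit 'b', narrow to [4/5, 9/10)
Step 2: interval [4/5, 9/10), width = 9/10 - 4/5 = 1/10
  'e': [4/5 + 1/10*0/1, 4/5 + 1/10*7/10) = [4/5, 87/100)
  'f': [4/5 + 1/10*7/10, 4/5 + 1/10*4/5) = [87/100, 22/25)
  'b': [4/5 + 1/10*4/5, 4/5 + 1/10*9/10) = [22/25, 89/100) <- contains code 17799/20000
  'a': [4/5 + 1/10*9/10, 4/5 + 1/10*1/1) = [89/100, 9/10)
  emit 'b', narrow to [22/25, 89/100)
Step 3: interval [22/25, 89/100), width = 89/100 - 22/25 = 1/100
  'e': [22/25 + 1/100*0/1, 22/25 + 1/100*7/10) = [22/25, 887/1000)
  'f': [22/25 + 1/100*7/10, 22/25 + 1/100*4/5) = [887/1000, 111/125)
  'b': [22/25 + 1/100*4/5, 22/25 + 1/100*9/10) = [111/125, 889/1000)
  'a': [22/25 + 1/100*9/10, 22/25 + 1/100*1/1) = [889/1000, 89/100) <- contains code 17799/20000
  emit 'a', narrow to [889/1000, 89/100)
Step 4: interval [889/1000, 89/100), width = 89/100 - 889/1000 = 1/1000
  'e': [889/1000 + 1/1000*0/1, 889/1000 + 1/1000*7/10) = [889/1000, 8897/10000)
  'f': [889/1000 + 1/1000*7/10, 889/1000 + 1/1000*4/5) = [8897/10000, 4449/5000)
  'b': [889/1000 + 1/1000*4/5, 889/1000 + 1/1000*9/10) = [4449/5000, 8899/10000)
  'a': [889/1000 + 1/1000*9/10, 889/1000 + 1/1000*1/1) = [8899/10000, 89/100) <- contains code 17799/20000
  emit 'a', narrow to [8899/10000, 89/100)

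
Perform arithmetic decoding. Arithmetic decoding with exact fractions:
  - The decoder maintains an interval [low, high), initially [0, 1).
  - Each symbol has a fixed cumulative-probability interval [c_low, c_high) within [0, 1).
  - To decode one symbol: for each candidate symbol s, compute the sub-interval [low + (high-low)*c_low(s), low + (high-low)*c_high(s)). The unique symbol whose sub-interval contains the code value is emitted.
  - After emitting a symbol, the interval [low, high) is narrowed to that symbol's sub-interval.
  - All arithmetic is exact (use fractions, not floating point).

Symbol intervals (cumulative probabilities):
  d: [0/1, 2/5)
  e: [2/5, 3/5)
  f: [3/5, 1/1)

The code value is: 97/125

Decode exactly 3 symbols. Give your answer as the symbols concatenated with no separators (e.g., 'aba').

Answer: fed

Derivation:
Step 1: interval [0/1, 1/1), width = 1/1 - 0/1 = 1/1
  'd': [0/1 + 1/1*0/1, 0/1 + 1/1*2/5) = [0/1, 2/5)
  'e': [0/1 + 1/1*2/5, 0/1 + 1/1*3/5) = [2/5, 3/5)
  'f': [0/1 + 1/1*3/5, 0/1 + 1/1*1/1) = [3/5, 1/1) <- contains code 97/125
  emit 'f', narrow to [3/5, 1/1)
Step 2: interval [3/5, 1/1), width = 1/1 - 3/5 = 2/5
  'd': [3/5 + 2/5*0/1, 3/5 + 2/5*2/5) = [3/5, 19/25)
  'e': [3/5 + 2/5*2/5, 3/5 + 2/5*3/5) = [19/25, 21/25) <- contains code 97/125
  'f': [3/5 + 2/5*3/5, 3/5 + 2/5*1/1) = [21/25, 1/1)
  emit 'e', narrow to [19/25, 21/25)
Step 3: interval [19/25, 21/25), width = 21/25 - 19/25 = 2/25
  'd': [19/25 + 2/25*0/1, 19/25 + 2/25*2/5) = [19/25, 99/125) <- contains code 97/125
  'e': [19/25 + 2/25*2/5, 19/25 + 2/25*3/5) = [99/125, 101/125)
  'f': [19/25 + 2/25*3/5, 19/25 + 2/25*1/1) = [101/125, 21/25)
  emit 'd', narrow to [19/25, 99/125)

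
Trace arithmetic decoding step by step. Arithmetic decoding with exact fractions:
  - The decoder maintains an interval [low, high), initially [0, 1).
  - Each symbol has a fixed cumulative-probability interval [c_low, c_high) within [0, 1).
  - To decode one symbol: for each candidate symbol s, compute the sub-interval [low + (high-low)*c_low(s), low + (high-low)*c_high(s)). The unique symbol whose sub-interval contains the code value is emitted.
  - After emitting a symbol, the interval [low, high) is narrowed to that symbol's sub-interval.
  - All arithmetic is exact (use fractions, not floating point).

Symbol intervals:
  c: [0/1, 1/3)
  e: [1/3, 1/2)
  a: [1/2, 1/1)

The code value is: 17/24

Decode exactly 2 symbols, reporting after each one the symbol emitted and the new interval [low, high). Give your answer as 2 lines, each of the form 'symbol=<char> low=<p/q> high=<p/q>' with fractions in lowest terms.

Step 1: interval [0/1, 1/1), width = 1/1 - 0/1 = 1/1
  'c': [0/1 + 1/1*0/1, 0/1 + 1/1*1/3) = [0/1, 1/3)
  'e': [0/1 + 1/1*1/3, 0/1 + 1/1*1/2) = [1/3, 1/2)
  'a': [0/1 + 1/1*1/2, 0/1 + 1/1*1/1) = [1/2, 1/1) <- contains code 17/24
  emit 'a', narrow to [1/2, 1/1)
Step 2: interval [1/2, 1/1), width = 1/1 - 1/2 = 1/2
  'c': [1/2 + 1/2*0/1, 1/2 + 1/2*1/3) = [1/2, 2/3)
  'e': [1/2 + 1/2*1/3, 1/2 + 1/2*1/2) = [2/3, 3/4) <- contains code 17/24
  'a': [1/2 + 1/2*1/2, 1/2 + 1/2*1/1) = [3/4, 1/1)
  emit 'e', narrow to [2/3, 3/4)

Answer: symbol=a low=1/2 high=1/1
symbol=e low=2/3 high=3/4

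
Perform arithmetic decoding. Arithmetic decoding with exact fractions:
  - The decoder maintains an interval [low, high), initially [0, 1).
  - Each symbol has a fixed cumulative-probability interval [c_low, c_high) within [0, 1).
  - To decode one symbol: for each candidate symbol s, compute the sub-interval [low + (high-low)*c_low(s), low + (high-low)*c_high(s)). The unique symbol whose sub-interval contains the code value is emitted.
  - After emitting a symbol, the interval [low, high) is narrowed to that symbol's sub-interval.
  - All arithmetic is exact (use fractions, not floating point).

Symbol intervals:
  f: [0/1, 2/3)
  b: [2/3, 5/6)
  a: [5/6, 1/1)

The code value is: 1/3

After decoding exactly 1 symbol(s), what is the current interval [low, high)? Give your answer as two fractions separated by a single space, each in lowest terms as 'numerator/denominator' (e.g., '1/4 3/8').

Answer: 0/1 2/3

Derivation:
Step 1: interval [0/1, 1/1), width = 1/1 - 0/1 = 1/1
  'f': [0/1 + 1/1*0/1, 0/1 + 1/1*2/3) = [0/1, 2/3) <- contains code 1/3
  'b': [0/1 + 1/1*2/3, 0/1 + 1/1*5/6) = [2/3, 5/6)
  'a': [0/1 + 1/1*5/6, 0/1 + 1/1*1/1) = [5/6, 1/1)
  emit 'f', narrow to [0/1, 2/3)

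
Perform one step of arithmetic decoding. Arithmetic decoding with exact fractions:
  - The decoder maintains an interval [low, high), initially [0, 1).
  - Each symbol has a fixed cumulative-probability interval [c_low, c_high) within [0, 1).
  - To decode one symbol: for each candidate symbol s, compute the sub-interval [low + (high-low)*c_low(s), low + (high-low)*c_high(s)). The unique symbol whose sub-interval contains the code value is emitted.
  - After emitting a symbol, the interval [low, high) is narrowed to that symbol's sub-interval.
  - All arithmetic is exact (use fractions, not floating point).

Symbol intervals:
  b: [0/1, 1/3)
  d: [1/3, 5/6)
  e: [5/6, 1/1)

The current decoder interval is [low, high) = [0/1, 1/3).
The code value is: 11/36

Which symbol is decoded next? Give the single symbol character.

Answer: e

Derivation:
Interval width = high − low = 1/3 − 0/1 = 1/3
Scaled code = (code − low) / width = (11/36 − 0/1) / 1/3 = 11/12
  b: [0/1, 1/3) 
  d: [1/3, 5/6) 
  e: [5/6, 1/1) ← scaled code falls here ✓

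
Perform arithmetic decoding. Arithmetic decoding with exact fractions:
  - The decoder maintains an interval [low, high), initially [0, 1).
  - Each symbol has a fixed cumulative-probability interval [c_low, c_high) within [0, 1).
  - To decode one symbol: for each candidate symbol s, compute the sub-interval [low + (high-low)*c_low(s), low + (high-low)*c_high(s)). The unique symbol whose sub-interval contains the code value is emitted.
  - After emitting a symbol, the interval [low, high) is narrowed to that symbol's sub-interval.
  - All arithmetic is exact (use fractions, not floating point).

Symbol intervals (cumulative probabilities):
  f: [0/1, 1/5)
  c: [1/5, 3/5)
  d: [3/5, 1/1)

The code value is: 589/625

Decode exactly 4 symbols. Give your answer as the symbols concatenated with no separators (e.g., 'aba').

Answer: dddf

Derivation:
Step 1: interval [0/1, 1/1), width = 1/1 - 0/1 = 1/1
  'f': [0/1 + 1/1*0/1, 0/1 + 1/1*1/5) = [0/1, 1/5)
  'c': [0/1 + 1/1*1/5, 0/1 + 1/1*3/5) = [1/5, 3/5)
  'd': [0/1 + 1/1*3/5, 0/1 + 1/1*1/1) = [3/5, 1/1) <- contains code 589/625
  emit 'd', narrow to [3/5, 1/1)
Step 2: interval [3/5, 1/1), width = 1/1 - 3/5 = 2/5
  'f': [3/5 + 2/5*0/1, 3/5 + 2/5*1/5) = [3/5, 17/25)
  'c': [3/5 + 2/5*1/5, 3/5 + 2/5*3/5) = [17/25, 21/25)
  'd': [3/5 + 2/5*3/5, 3/5 + 2/5*1/1) = [21/25, 1/1) <- contains code 589/625
  emit 'd', narrow to [21/25, 1/1)
Step 3: interval [21/25, 1/1), width = 1/1 - 21/25 = 4/25
  'f': [21/25 + 4/25*0/1, 21/25 + 4/25*1/5) = [21/25, 109/125)
  'c': [21/25 + 4/25*1/5, 21/25 + 4/25*3/5) = [109/125, 117/125)
  'd': [21/25 + 4/25*3/5, 21/25 + 4/25*1/1) = [117/125, 1/1) <- contains code 589/625
  emit 'd', narrow to [117/125, 1/1)
Step 4: interval [117/125, 1/1), width = 1/1 - 117/125 = 8/125
  'f': [117/125 + 8/125*0/1, 117/125 + 8/125*1/5) = [117/125, 593/625) <- contains code 589/625
  'c': [117/125 + 8/125*1/5, 117/125 + 8/125*3/5) = [593/625, 609/625)
  'd': [117/125 + 8/125*3/5, 117/125 + 8/125*1/1) = [609/625, 1/1)
  emit 'f', narrow to [117/125, 593/625)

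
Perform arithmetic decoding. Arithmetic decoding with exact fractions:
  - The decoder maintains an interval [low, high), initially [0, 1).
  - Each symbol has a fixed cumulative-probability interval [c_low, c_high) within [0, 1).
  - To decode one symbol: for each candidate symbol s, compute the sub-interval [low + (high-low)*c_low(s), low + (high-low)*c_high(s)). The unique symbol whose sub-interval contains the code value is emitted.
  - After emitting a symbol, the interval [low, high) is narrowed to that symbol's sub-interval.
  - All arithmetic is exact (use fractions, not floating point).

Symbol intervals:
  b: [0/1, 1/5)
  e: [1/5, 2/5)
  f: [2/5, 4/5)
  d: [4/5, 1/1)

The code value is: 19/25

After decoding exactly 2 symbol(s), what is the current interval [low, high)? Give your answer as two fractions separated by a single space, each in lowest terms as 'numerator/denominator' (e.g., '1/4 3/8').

Step 1: interval [0/1, 1/1), width = 1/1 - 0/1 = 1/1
  'b': [0/1 + 1/1*0/1, 0/1 + 1/1*1/5) = [0/1, 1/5)
  'e': [0/1 + 1/1*1/5, 0/1 + 1/1*2/5) = [1/5, 2/5)
  'f': [0/1 + 1/1*2/5, 0/1 + 1/1*4/5) = [2/5, 4/5) <- contains code 19/25
  'd': [0/1 + 1/1*4/5, 0/1 + 1/1*1/1) = [4/5, 1/1)
  emit 'f', narrow to [2/5, 4/5)
Step 2: interval [2/5, 4/5), width = 4/5 - 2/5 = 2/5
  'b': [2/5 + 2/5*0/1, 2/5 + 2/5*1/5) = [2/5, 12/25)
  'e': [2/5 + 2/5*1/5, 2/5 + 2/5*2/5) = [12/25, 14/25)
  'f': [2/5 + 2/5*2/5, 2/5 + 2/5*4/5) = [14/25, 18/25)
  'd': [2/5 + 2/5*4/5, 2/5 + 2/5*1/1) = [18/25, 4/5) <- contains code 19/25
  emit 'd', narrow to [18/25, 4/5)

Answer: 18/25 4/5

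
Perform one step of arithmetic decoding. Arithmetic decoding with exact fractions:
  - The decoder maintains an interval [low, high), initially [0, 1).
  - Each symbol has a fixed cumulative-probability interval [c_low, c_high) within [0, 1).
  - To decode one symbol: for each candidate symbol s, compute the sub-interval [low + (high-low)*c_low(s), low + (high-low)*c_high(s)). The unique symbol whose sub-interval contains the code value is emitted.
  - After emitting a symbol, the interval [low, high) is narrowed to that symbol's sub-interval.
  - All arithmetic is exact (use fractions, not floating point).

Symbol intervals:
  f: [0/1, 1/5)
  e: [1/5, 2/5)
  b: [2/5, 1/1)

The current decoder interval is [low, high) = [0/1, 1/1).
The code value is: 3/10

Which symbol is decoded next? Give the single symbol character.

Answer: e

Derivation:
Interval width = high − low = 1/1 − 0/1 = 1/1
Scaled code = (code − low) / width = (3/10 − 0/1) / 1/1 = 3/10
  f: [0/1, 1/5) 
  e: [1/5, 2/5) ← scaled code falls here ✓
  b: [2/5, 1/1) 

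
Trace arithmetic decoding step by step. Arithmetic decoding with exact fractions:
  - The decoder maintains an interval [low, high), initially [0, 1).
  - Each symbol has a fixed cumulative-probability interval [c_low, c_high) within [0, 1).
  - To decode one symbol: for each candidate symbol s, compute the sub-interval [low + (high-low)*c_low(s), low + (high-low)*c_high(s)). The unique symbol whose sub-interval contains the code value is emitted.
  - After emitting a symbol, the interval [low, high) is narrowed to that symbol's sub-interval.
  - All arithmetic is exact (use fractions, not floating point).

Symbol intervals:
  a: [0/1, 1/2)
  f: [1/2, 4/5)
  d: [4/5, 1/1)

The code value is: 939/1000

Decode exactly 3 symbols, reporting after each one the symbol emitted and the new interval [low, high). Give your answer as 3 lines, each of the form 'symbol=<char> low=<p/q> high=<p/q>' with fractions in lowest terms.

Step 1: interval [0/1, 1/1), width = 1/1 - 0/1 = 1/1
  'a': [0/1 + 1/1*0/1, 0/1 + 1/1*1/2) = [0/1, 1/2)
  'f': [0/1 + 1/1*1/2, 0/1 + 1/1*4/5) = [1/2, 4/5)
  'd': [0/1 + 1/1*4/5, 0/1 + 1/1*1/1) = [4/5, 1/1) <- contains code 939/1000
  emit 'd', narrow to [4/5, 1/1)
Step 2: interval [4/5, 1/1), width = 1/1 - 4/5 = 1/5
  'a': [4/5 + 1/5*0/1, 4/5 + 1/5*1/2) = [4/5, 9/10)
  'f': [4/5 + 1/5*1/2, 4/5 + 1/5*4/5) = [9/10, 24/25) <- contains code 939/1000
  'd': [4/5 + 1/5*4/5, 4/5 + 1/5*1/1) = [24/25, 1/1)
  emit 'f', narrow to [9/10, 24/25)
Step 3: interval [9/10, 24/25), width = 24/25 - 9/10 = 3/50
  'a': [9/10 + 3/50*0/1, 9/10 + 3/50*1/2) = [9/10, 93/100)
  'f': [9/10 + 3/50*1/2, 9/10 + 3/50*4/5) = [93/100, 237/250) <- contains code 939/1000
  'd': [9/10 + 3/50*4/5, 9/10 + 3/50*1/1) = [237/250, 24/25)
  emit 'f', narrow to [93/100, 237/250)

Answer: symbol=d low=4/5 high=1/1
symbol=f low=9/10 high=24/25
symbol=f low=93/100 high=237/250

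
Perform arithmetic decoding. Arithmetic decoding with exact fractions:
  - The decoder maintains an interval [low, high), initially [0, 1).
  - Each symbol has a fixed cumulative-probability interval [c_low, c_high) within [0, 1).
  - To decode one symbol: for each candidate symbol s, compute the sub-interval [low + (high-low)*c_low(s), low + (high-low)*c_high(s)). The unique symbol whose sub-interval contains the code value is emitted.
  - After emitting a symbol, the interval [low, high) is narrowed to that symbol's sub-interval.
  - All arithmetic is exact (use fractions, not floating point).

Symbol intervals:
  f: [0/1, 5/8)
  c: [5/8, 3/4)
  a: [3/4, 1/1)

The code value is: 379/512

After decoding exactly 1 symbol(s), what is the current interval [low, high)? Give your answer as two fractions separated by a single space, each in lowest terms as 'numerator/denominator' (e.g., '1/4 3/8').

Step 1: interval [0/1, 1/1), width = 1/1 - 0/1 = 1/1
  'f': [0/1 + 1/1*0/1, 0/1 + 1/1*5/8) = [0/1, 5/8)
  'c': [0/1 + 1/1*5/8, 0/1 + 1/1*3/4) = [5/8, 3/4) <- contains code 379/512
  'a': [0/1 + 1/1*3/4, 0/1 + 1/1*1/1) = [3/4, 1/1)
  emit 'c', narrow to [5/8, 3/4)

Answer: 5/8 3/4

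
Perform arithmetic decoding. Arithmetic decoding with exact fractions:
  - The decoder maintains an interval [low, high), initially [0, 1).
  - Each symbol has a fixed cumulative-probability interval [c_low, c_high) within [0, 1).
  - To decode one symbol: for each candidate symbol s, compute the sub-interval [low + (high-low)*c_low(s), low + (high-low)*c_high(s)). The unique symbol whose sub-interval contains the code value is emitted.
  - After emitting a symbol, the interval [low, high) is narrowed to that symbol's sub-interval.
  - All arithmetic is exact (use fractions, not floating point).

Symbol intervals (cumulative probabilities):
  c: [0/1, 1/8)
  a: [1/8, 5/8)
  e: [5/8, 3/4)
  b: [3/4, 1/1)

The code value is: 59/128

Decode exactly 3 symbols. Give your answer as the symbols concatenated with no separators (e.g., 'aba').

Step 1: interval [0/1, 1/1), width = 1/1 - 0/1 = 1/1
  'c': [0/1 + 1/1*0/1, 0/1 + 1/1*1/8) = [0/1, 1/8)
  'a': [0/1 + 1/1*1/8, 0/1 + 1/1*5/8) = [1/8, 5/8) <- contains code 59/128
  'e': [0/1 + 1/1*5/8, 0/1 + 1/1*3/4) = [5/8, 3/4)
  'b': [0/1 + 1/1*3/4, 0/1 + 1/1*1/1) = [3/4, 1/1)
  emit 'a', narrow to [1/8, 5/8)
Step 2: interval [1/8, 5/8), width = 5/8 - 1/8 = 1/2
  'c': [1/8 + 1/2*0/1, 1/8 + 1/2*1/8) = [1/8, 3/16)
  'a': [1/8 + 1/2*1/8, 1/8 + 1/2*5/8) = [3/16, 7/16)
  'e': [1/8 + 1/2*5/8, 1/8 + 1/2*3/4) = [7/16, 1/2) <- contains code 59/128
  'b': [1/8 + 1/2*3/4, 1/8 + 1/2*1/1) = [1/2, 5/8)
  emit 'e', narrow to [7/16, 1/2)
Step 3: interval [7/16, 1/2), width = 1/2 - 7/16 = 1/16
  'c': [7/16 + 1/16*0/1, 7/16 + 1/16*1/8) = [7/16, 57/128)
  'a': [7/16 + 1/16*1/8, 7/16 + 1/16*5/8) = [57/128, 61/128) <- contains code 59/128
  'e': [7/16 + 1/16*5/8, 7/16 + 1/16*3/4) = [61/128, 31/64)
  'b': [7/16 + 1/16*3/4, 7/16 + 1/16*1/1) = [31/64, 1/2)
  emit 'a', narrow to [57/128, 61/128)

Answer: aea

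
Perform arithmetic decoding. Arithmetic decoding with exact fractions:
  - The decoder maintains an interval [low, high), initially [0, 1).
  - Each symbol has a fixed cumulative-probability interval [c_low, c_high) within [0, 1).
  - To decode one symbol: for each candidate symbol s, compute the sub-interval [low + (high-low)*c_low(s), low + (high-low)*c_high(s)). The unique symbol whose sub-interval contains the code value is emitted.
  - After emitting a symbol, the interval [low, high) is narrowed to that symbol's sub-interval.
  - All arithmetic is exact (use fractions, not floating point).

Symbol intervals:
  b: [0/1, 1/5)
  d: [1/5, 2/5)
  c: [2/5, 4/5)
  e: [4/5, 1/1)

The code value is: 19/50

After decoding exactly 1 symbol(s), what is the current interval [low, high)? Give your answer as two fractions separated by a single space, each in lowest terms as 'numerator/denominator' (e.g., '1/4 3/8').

Answer: 1/5 2/5

Derivation:
Step 1: interval [0/1, 1/1), width = 1/1 - 0/1 = 1/1
  'b': [0/1 + 1/1*0/1, 0/1 + 1/1*1/5) = [0/1, 1/5)
  'd': [0/1 + 1/1*1/5, 0/1 + 1/1*2/5) = [1/5, 2/5) <- contains code 19/50
  'c': [0/1 + 1/1*2/5, 0/1 + 1/1*4/5) = [2/5, 4/5)
  'e': [0/1 + 1/1*4/5, 0/1 + 1/1*1/1) = [4/5, 1/1)
  emit 'd', narrow to [1/5, 2/5)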